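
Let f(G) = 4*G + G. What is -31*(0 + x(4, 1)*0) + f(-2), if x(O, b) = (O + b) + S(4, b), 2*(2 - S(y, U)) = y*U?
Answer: -10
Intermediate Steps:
S(y, U) = 2 - U*y/2 (S(y, U) = 2 - y*U/2 = 2 - U*y/2)
x(O, b) = 2 + O - b (x(O, b) = (O + b) + (2 - 1/2*b*4) = (O + b) + (2 - 2*b) = 2 + O - b)
f(G) = 5*G
-31*(0 + x(4, 1)*0) + f(-2) = -31*(0 + (2 + 4 - 1*1)*0) + 5*(-2) = -31*(0 + (2 + 4 - 1)*0) - 10 = -31*(0 + 5*0) - 10 = -31*(0 + 0) - 10 = -31*0 - 10 = 0 - 10 = -10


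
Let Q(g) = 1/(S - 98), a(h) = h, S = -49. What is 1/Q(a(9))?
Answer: -147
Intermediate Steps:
Q(g) = -1/147 (Q(g) = 1/(-49 - 98) = 1/(-147) = -1/147)
1/Q(a(9)) = 1/(-1/147) = -147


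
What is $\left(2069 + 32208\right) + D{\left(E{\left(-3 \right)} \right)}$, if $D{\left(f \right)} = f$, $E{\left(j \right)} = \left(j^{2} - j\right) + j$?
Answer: $34286$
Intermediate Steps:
$E{\left(j \right)} = j^{2}$
$\left(2069 + 32208\right) + D{\left(E{\left(-3 \right)} \right)} = \left(2069 + 32208\right) + \left(-3\right)^{2} = 34277 + 9 = 34286$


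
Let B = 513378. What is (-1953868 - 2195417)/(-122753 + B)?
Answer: -829857/78125 ≈ -10.622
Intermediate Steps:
(-1953868 - 2195417)/(-122753 + B) = (-1953868 - 2195417)/(-122753 + 513378) = -4149285/390625 = -4149285*1/390625 = -829857/78125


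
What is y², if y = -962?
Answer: 925444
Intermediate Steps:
y² = (-962)² = 925444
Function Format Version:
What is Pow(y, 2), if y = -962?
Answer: 925444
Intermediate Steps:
Pow(y, 2) = Pow(-962, 2) = 925444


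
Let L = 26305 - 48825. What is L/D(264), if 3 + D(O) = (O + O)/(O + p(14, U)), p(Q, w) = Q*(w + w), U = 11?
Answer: 292760/27 ≈ 10843.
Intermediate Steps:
p(Q, w) = 2*Q*w (p(Q, w) = Q*(2*w) = 2*Q*w)
D(O) = -3 + 2*O/(308 + O) (D(O) = -3 + (O + O)/(O + 2*14*11) = -3 + (2*O)/(O + 308) = -3 + (2*O)/(308 + O) = -3 + 2*O/(308 + O))
L = -22520
L/D(264) = -22520*(308 + 264)/(-924 - 1*264) = -22520*572/(-924 - 264) = -22520/((1/572)*(-1188)) = -22520/(-27/13) = -22520*(-13/27) = 292760/27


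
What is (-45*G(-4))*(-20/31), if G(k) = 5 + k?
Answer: 900/31 ≈ 29.032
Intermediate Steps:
(-45*G(-4))*(-20/31) = (-45*(5 - 4))*(-20/31) = (-45*1)*(-20*1/31) = -45*(-20/31) = 900/31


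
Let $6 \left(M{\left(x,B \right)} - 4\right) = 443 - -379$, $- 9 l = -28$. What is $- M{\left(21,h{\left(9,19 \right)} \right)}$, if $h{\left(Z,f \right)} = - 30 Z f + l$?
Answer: $-141$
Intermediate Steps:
$l = \frac{28}{9}$ ($l = \left(- \frac{1}{9}\right) \left(-28\right) = \frac{28}{9} \approx 3.1111$)
$h{\left(Z,f \right)} = \frac{28}{9} - 30 Z f$ ($h{\left(Z,f \right)} = - 30 Z f + \frac{28}{9} = \frac{28}{9} - 30 Z f$)
$M{\left(x,B \right)} = 141$ ($M{\left(x,B \right)} = 4 + \frac{443 - -379}{6} = 4 + \frac{443 + 379}{6} = 4 + \frac{1}{6} \cdot 822 = 4 + 137 = 141$)
$- M{\left(21,h{\left(9,19 \right)} \right)} = \left(-1\right) 141 = -141$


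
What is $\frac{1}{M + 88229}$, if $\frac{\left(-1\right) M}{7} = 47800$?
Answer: $- \frac{1}{246371} \approx -4.0589 \cdot 10^{-6}$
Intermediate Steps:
$M = -334600$ ($M = \left(-7\right) 47800 = -334600$)
$\frac{1}{M + 88229} = \frac{1}{-334600 + 88229} = \frac{1}{-246371} = - \frac{1}{246371}$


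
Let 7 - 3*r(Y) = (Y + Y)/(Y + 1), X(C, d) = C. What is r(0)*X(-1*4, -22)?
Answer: -28/3 ≈ -9.3333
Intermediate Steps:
r(Y) = 7/3 - 2*Y/(3*(1 + Y)) (r(Y) = 7/3 - (Y + Y)/(3*(Y + 1)) = 7/3 - 2*Y/(3*(1 + Y)))
r(0)*X(-1*4, -22) = ((7 + 5*0)/(3*(1 + 0)))*(-1*4) = ((⅓)*(7 + 0)/1)*(-4) = ((⅓)*1*7)*(-4) = (7/3)*(-4) = -28/3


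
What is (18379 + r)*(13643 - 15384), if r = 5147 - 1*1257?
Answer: -38770329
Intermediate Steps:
r = 3890 (r = 5147 - 1257 = 3890)
(18379 + r)*(13643 - 15384) = (18379 + 3890)*(13643 - 15384) = 22269*(-1741) = -38770329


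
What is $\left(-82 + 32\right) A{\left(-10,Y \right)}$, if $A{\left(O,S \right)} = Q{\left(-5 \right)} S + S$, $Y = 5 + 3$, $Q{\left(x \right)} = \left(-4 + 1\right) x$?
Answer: $-6400$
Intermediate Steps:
$Q{\left(x \right)} = - 3 x$
$Y = 8$
$A{\left(O,S \right)} = 16 S$ ($A{\left(O,S \right)} = \left(-3\right) \left(-5\right) S + S = 15 S + S = 16 S$)
$\left(-82 + 32\right) A{\left(-10,Y \right)} = \left(-82 + 32\right) 16 \cdot 8 = \left(-50\right) 128 = -6400$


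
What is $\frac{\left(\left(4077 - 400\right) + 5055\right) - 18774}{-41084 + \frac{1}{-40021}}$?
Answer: $\frac{401890882}{1644222765} \approx 0.24443$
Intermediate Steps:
$\frac{\left(\left(4077 - 400\right) + 5055\right) - 18774}{-41084 + \frac{1}{-40021}} = \frac{\left(3677 + 5055\right) - 18774}{-41084 - \frac{1}{40021}} = \frac{8732 - 18774}{- \frac{1644222765}{40021}} = \left(-10042\right) \left(- \frac{40021}{1644222765}\right) = \frac{401890882}{1644222765}$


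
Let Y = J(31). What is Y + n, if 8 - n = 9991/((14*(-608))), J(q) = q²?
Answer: 8258119/8512 ≈ 970.17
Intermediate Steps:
Y = 961 (Y = 31² = 961)
n = 78087/8512 (n = 8 - 9991/(14*(-608)) = 8 - 9991/(-8512) = 8 - 9991*(-1)/8512 = 8 - 1*(-9991/8512) = 8 + 9991/8512 = 78087/8512 ≈ 9.1738)
Y + n = 961 + 78087/8512 = 8258119/8512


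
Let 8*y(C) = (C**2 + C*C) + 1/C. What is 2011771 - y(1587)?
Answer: 17547506609/12696 ≈ 1.3821e+6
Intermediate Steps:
y(C) = C**2/4 + 1/(8*C) (y(C) = ((C**2 + C*C) + 1/C)/8 = ((C**2 + C**2) + 1/C)/8 = (2*C**2 + 1/C)/8 = (1/C + 2*C**2)/8 = C**2/4 + 1/(8*C))
2011771 - y(1587) = 2011771 - (1 + 2*1587**3)/(8*1587) = 2011771 - (1 + 2*3996969003)/(8*1587) = 2011771 - (1 + 7993938006)/(8*1587) = 2011771 - 7993938007/(8*1587) = 2011771 - 1*7993938007/12696 = 2011771 - 7993938007/12696 = 17547506609/12696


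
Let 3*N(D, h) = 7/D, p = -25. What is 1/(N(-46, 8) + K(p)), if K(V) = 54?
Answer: 138/7445 ≈ 0.018536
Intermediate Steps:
N(D, h) = 7/(3*D) (N(D, h) = (7/D)/3 = 7/(3*D))
1/(N(-46, 8) + K(p)) = 1/((7/3)/(-46) + 54) = 1/((7/3)*(-1/46) + 54) = 1/(-7/138 + 54) = 1/(7445/138) = 138/7445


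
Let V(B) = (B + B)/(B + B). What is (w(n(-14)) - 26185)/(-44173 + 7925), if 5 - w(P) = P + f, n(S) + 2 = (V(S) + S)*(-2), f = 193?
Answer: 26397/36248 ≈ 0.72823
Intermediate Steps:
V(B) = 1 (V(B) = (2*B)/((2*B)) = (2*B)*(1/(2*B)) = 1)
n(S) = -4 - 2*S (n(S) = -2 + (1 + S)*(-2) = -2 + (-2 - 2*S) = -4 - 2*S)
w(P) = -188 - P (w(P) = 5 - (P + 193) = 5 - (193 + P) = 5 + (-193 - P) = -188 - P)
(w(n(-14)) - 26185)/(-44173 + 7925) = ((-188 - (-4 - 2*(-14))) - 26185)/(-44173 + 7925) = ((-188 - (-4 + 28)) - 26185)/(-36248) = ((-188 - 1*24) - 26185)*(-1/36248) = ((-188 - 24) - 26185)*(-1/36248) = (-212 - 26185)*(-1/36248) = -26397*(-1/36248) = 26397/36248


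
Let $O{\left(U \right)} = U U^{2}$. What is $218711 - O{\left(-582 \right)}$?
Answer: $197356079$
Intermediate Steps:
$O{\left(U \right)} = U^{3}$
$218711 - O{\left(-582 \right)} = 218711 - \left(-582\right)^{3} = 218711 - -197137368 = 218711 + 197137368 = 197356079$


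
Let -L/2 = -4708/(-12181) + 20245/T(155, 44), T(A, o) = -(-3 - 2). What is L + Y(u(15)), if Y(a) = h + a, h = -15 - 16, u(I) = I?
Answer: -98846050/12181 ≈ -8114.8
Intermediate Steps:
T(A, o) = 5 (T(A, o) = -1*(-5) = 5)
h = -31
L = -98651154/12181 (L = -2*(-4708/(-12181) + 20245/5) = -2*(-4708*(-1/12181) + 20245*(1/5)) = -2*(4708/12181 + 4049) = -2*49325577/12181 = -98651154/12181 ≈ -8098.8)
Y(a) = -31 + a
L + Y(u(15)) = -98651154/12181 + (-31 + 15) = -98651154/12181 - 16 = -98846050/12181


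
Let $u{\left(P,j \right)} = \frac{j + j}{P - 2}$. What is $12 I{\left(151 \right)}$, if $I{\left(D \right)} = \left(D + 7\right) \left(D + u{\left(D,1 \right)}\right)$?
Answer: $\frac{42661896}{149} \approx 2.8632 \cdot 10^{5}$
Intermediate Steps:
$u{\left(P,j \right)} = \frac{2 j}{-2 + P}$
$I{\left(D \right)} = \left(7 + D\right) \left(D + \frac{2}{-2 + D}\right)$ ($I{\left(D \right)} = \left(D + 7\right) \left(D + 2 \cdot 1 \frac{1}{-2 + D}\right) = \left(7 + D\right) \left(D + \frac{2}{-2 + D}\right)$)
$12 I{\left(151 \right)} = 12 \frac{14 + 2 \cdot 151 + 151 \left(-2 + 151\right) \left(7 + 151\right)}{-2 + 151} = 12 \frac{14 + 302 + 151 \cdot 149 \cdot 158}{149} = 12 \frac{14 + 302 + 3554842}{149} = 12 \cdot \frac{1}{149} \cdot 3555158 = 12 \cdot \frac{3555158}{149} = \frac{42661896}{149}$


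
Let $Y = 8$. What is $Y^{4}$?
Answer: $4096$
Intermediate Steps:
$Y^{4} = 8^{4} = 4096$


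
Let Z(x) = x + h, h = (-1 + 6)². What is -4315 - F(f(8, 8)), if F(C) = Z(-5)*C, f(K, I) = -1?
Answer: -4295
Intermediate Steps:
h = 25 (h = 5² = 25)
Z(x) = 25 + x (Z(x) = x + 25 = 25 + x)
F(C) = 20*C (F(C) = (25 - 5)*C = 20*C)
-4315 - F(f(8, 8)) = -4315 - 20*(-1) = -4315 - 1*(-20) = -4315 + 20 = -4295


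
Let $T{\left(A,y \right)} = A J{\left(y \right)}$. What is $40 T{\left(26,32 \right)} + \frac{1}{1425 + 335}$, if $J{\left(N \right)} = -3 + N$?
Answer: $\frac{53081601}{1760} \approx 30160.0$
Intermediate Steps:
$T{\left(A,y \right)} = A \left(-3 + y\right)$
$40 T{\left(26,32 \right)} + \frac{1}{1425 + 335} = 40 \cdot 26 \left(-3 + 32\right) + \frac{1}{1425 + 335} = 40 \cdot 26 \cdot 29 + \frac{1}{1760} = 40 \cdot 754 + \frac{1}{1760} = 30160 + \frac{1}{1760} = \frac{53081601}{1760}$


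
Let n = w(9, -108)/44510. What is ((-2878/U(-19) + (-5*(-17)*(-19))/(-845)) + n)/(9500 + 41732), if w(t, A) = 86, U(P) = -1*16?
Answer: 5469780761/1541507352320 ≈ 0.0035483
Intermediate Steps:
U(P) = -16
n = 43/22255 (n = 86/44510 = 86*(1/44510) = 43/22255 ≈ 0.0019321)
((-2878/U(-19) + (-5*(-17)*(-19))/(-845)) + n)/(9500 + 41732) = ((-2878/(-16) + (-5*(-17)*(-19))/(-845)) + 43/22255)/(9500 + 41732) = ((-2878*(-1/16) + (85*(-19))*(-1/845)) + 43/22255)/51232 = ((1439/8 - 1615*(-1/845)) + 43/22255)*(1/51232) = ((1439/8 + 323/169) + 43/22255)*(1/51232) = (245775/1352 + 43/22255)*(1/51232) = (5469780761/30088760)*(1/51232) = 5469780761/1541507352320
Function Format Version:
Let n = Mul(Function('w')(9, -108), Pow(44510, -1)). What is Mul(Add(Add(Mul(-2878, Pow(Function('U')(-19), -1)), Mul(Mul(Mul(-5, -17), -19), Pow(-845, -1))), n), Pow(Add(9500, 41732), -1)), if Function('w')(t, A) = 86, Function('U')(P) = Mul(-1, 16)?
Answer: Rational(5469780761, 1541507352320) ≈ 0.0035483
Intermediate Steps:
Function('U')(P) = -16
n = Rational(43, 22255) (n = Mul(86, Pow(44510, -1)) = Mul(86, Rational(1, 44510)) = Rational(43, 22255) ≈ 0.0019321)
Mul(Add(Add(Mul(-2878, Pow(Function('U')(-19), -1)), Mul(Mul(Mul(-5, -17), -19), Pow(-845, -1))), n), Pow(Add(9500, 41732), -1)) = Mul(Add(Add(Mul(-2878, Pow(-16, -1)), Mul(Mul(Mul(-5, -17), -19), Pow(-845, -1))), Rational(43, 22255)), Pow(Add(9500, 41732), -1)) = Mul(Add(Add(Mul(-2878, Rational(-1, 16)), Mul(Mul(85, -19), Rational(-1, 845))), Rational(43, 22255)), Pow(51232, -1)) = Mul(Add(Add(Rational(1439, 8), Mul(-1615, Rational(-1, 845))), Rational(43, 22255)), Rational(1, 51232)) = Mul(Add(Add(Rational(1439, 8), Rational(323, 169)), Rational(43, 22255)), Rational(1, 51232)) = Mul(Add(Rational(245775, 1352), Rational(43, 22255)), Rational(1, 51232)) = Mul(Rational(5469780761, 30088760), Rational(1, 51232)) = Rational(5469780761, 1541507352320)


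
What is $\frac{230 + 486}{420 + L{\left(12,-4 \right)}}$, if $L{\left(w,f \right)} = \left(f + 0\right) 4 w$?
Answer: $\frac{179}{57} \approx 3.1404$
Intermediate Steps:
$L{\left(w,f \right)} = 4 f w$ ($L{\left(w,f \right)} = f 4 w = 4 f w$)
$\frac{230 + 486}{420 + L{\left(12,-4 \right)}} = \frac{230 + 486}{420 + 4 \left(-4\right) 12} = \frac{716}{420 - 192} = \frac{716}{228} = 716 \cdot \frac{1}{228} = \frac{179}{57}$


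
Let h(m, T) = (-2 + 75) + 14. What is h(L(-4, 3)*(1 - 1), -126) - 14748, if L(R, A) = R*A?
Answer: -14661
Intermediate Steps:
L(R, A) = A*R
h(m, T) = 87 (h(m, T) = 73 + 14 = 87)
h(L(-4, 3)*(1 - 1), -126) - 14748 = 87 - 14748 = -14661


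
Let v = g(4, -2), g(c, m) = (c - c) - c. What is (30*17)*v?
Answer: -2040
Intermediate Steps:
g(c, m) = -c (g(c, m) = 0 - c = -c)
v = -4 (v = -1*4 = -4)
(30*17)*v = (30*17)*(-4) = 510*(-4) = -2040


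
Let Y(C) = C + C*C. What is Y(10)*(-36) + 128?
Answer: -3832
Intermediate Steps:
Y(C) = C + C**2
Y(10)*(-36) + 128 = (10*(1 + 10))*(-36) + 128 = (10*11)*(-36) + 128 = 110*(-36) + 128 = -3960 + 128 = -3832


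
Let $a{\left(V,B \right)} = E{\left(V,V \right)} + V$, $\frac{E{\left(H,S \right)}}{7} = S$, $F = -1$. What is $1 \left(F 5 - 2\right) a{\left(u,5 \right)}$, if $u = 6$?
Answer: $-336$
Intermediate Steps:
$E{\left(H,S \right)} = 7 S$
$a{\left(V,B \right)} = 8 V$ ($a{\left(V,B \right)} = 7 V + V = 8 V$)
$1 \left(F 5 - 2\right) a{\left(u,5 \right)} = 1 \left(\left(-1\right) 5 - 2\right) 8 \cdot 6 = 1 \left(-5 - 2\right) 48 = 1 \left(-7\right) 48 = \left(-7\right) 48 = -336$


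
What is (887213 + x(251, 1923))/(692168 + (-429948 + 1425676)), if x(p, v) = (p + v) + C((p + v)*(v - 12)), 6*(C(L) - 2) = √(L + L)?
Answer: 5813/11032 + √42393/723384 ≈ 0.52721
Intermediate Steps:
C(L) = 2 + √2*√L/6 (C(L) = 2 + √(L + L)/6 = 2 + √(2*L)/6 = 2 + (√2*√L)/6 = 2 + √2*√L/6)
x(p, v) = 2 + p + v + √2*√((-12 + v)*(p + v))/6 (x(p, v) = (p + v) + (2 + √2*√((p + v)*(v - 12))/6) = (p + v) + (2 + √2*√((p + v)*(-12 + v))/6) = (p + v) + (2 + √2*√((-12 + v)*(p + v))/6) = 2 + p + v + √2*√((-12 + v)*(p + v))/6)
(887213 + x(251, 1923))/(692168 + (-429948 + 1425676)) = (887213 + (2 + 251 + 1923 + √(-24*251 - 24*1923 + 2*1923² + 2*251*1923)/6))/(692168 + (-429948 + 1425676)) = (887213 + (2 + 251 + 1923 + √(-6024 - 46152 + 2*3697929 + 965346)/6))/(692168 + 995728) = (887213 + (2 + 251 + 1923 + √(-6024 - 46152 + 7395858 + 965346)/6))/1687896 = (887213 + (2 + 251 + 1923 + √8309028/6))*(1/1687896) = (887213 + (2 + 251 + 1923 + (14*√42393)/6))*(1/1687896) = (887213 + (2 + 251 + 1923 + 7*√42393/3))*(1/1687896) = (887213 + (2176 + 7*√42393/3))*(1/1687896) = (889389 + 7*√42393/3)*(1/1687896) = 5813/11032 + √42393/723384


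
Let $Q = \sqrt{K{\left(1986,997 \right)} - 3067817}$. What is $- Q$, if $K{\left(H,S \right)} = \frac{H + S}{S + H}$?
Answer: $- 2 i \sqrt{766954} \approx - 1751.5 i$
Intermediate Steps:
$K{\left(H,S \right)} = 1$ ($K{\left(H,S \right)} = \frac{H + S}{H + S} = 1$)
$Q = 2 i \sqrt{766954}$ ($Q = \sqrt{1 - 3067817} = \sqrt{-3067816} = 2 i \sqrt{766954} \approx 1751.5 i$)
$- Q = - 2 i \sqrt{766954}$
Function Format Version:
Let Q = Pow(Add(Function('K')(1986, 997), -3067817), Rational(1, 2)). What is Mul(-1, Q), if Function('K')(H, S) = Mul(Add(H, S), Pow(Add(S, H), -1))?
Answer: Mul(-2, I, Pow(766954, Rational(1, 2))) ≈ Mul(-1751.5, I)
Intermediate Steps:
Function('K')(H, S) = 1 (Function('K')(H, S) = Mul(Add(H, S), Pow(Add(H, S), -1)) = 1)
Q = Mul(2, I, Pow(766954, Rational(1, 2))) (Q = Pow(Add(1, -3067817), Rational(1, 2)) = Pow(-3067816, Rational(1, 2)) = Mul(2, I, Pow(766954, Rational(1, 2))) ≈ Mul(1751.5, I))
Mul(-1, Q) = Mul(-1, Mul(2, I, Pow(766954, Rational(1, 2)))) = Mul(-2, I, Pow(766954, Rational(1, 2)))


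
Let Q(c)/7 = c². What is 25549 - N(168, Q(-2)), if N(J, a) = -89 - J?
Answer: 25806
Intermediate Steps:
Q(c) = 7*c²
25549 - N(168, Q(-2)) = 25549 - (-89 - 1*168) = 25549 - (-89 - 168) = 25549 - 1*(-257) = 25549 + 257 = 25806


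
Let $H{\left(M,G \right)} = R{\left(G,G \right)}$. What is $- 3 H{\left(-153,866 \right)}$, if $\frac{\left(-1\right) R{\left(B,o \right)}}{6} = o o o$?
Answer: $11690314128$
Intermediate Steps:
$R{\left(B,o \right)} = - 6 o^{3}$ ($R{\left(B,o \right)} = - 6 o o o = - 6 o^{2} o = - 6 o^{3}$)
$H{\left(M,G \right)} = - 6 G^{3}$
$- 3 H{\left(-153,866 \right)} = - 3 \left(- 6 \cdot 866^{3}\right) = - 3 \left(\left(-6\right) 649461896\right) = \left(-3\right) \left(-3896771376\right) = 11690314128$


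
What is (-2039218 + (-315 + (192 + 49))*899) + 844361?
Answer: -1261383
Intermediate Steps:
(-2039218 + (-315 + (192 + 49))*899) + 844361 = (-2039218 + (-315 + 241)*899) + 844361 = (-2039218 - 74*899) + 844361 = (-2039218 - 66526) + 844361 = -2105744 + 844361 = -1261383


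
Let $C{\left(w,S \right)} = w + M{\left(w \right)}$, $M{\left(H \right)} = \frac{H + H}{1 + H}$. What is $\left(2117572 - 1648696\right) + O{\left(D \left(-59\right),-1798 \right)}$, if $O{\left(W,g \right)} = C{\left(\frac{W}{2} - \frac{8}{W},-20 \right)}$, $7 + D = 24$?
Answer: $\frac{943309321825497}{2013997922} \approx 4.6838 \cdot 10^{5}$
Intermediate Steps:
$D = 17$ ($D = -7 + 24 = 17$)
$M{\left(H \right)} = \frac{2 H}{1 + H}$
$C{\left(w,S \right)} = w + \frac{2 w}{1 + w}$
$O{\left(W,g \right)} = \frac{\left(\frac{W}{2} - \frac{8}{W}\right) \left(3 + \frac{W}{2} - \frac{8}{W}\right)}{1 + \frac{W}{2} - \frac{8}{W}}$ ($O{\left(W,g \right)} = \frac{\left(\frac{W}{2} - \frac{8}{W}\right) \left(3 + \left(\frac{W}{2} - \frac{8}{W}\right)\right)}{1 + \left(\frac{W}{2} - \frac{8}{W}\right)} = \frac{\left(\frac{W}{2} - \frac{8}{W}\right) \left(3 + \frac{W}{2} - \frac{8}{W}\right)}{1 + \frac{W}{2} - \frac{8}{W}}$)
$\left(2117572 - 1648696\right) + O{\left(D \left(-59\right),-1798 \right)} = \left(2117572 - 1648696\right) + \frac{256 + \left(17 \left(-59\right)\right)^{4} - 96 \cdot 17 \left(-59\right) - 32 \left(17 \left(-59\right)\right)^{2} + 6 \left(17 \left(-59\right)\right)^{3}}{2 \cdot 17 \left(-59\right) \left(-16 + \left(17 \left(-59\right)\right)^{2} + 2 \cdot 17 \left(-59\right)\right)} = 468876 + \frac{256 + \left(-1003\right)^{4} - -96288 - 32 \left(-1003\right)^{2} + 6 \left(-1003\right)^{3}}{2 \left(-1003\right) \left(-16 + \left(-1003\right)^{2} + 2 \left(-1003\right)\right)} = 468876 + \frac{1}{2} \left(- \frac{1}{1003}\right) \frac{1}{-16 + 1006009 - 2006} \left(256 + 1012054108081 + 96288 - 32192288 + 6 \left(-1009027027\right)\right) = 468876 + \frac{1}{2} \left(- \frac{1}{1003}\right) \frac{1}{1003987} \left(256 + 1012054108081 + 96288 - 32192288 - 6054162162\right) = 468876 + \frac{1}{2} \left(- \frac{1}{1003}\right) \frac{1}{1003987} \cdot 1005967850175 = 468876 - \frac{1005967850175}{2013997922} = \frac{943309321825497}{2013997922}$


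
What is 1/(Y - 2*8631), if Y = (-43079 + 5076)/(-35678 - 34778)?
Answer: -70456/1216173469 ≈ -5.7933e-5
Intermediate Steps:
Y = 38003/70456 (Y = -38003/(-70456) = -38003*(-1/70456) = 38003/70456 ≈ 0.53939)
1/(Y - 2*8631) = 1/(38003/70456 - 2*8631) = 1/(38003/70456 - 17262) = 1/(-1216173469/70456) = -70456/1216173469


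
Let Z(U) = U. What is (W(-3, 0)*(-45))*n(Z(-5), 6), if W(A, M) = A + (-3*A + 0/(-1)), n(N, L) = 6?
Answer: -1620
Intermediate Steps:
W(A, M) = -2*A (W(A, M) = A + (-3*A + 0*(-1)) = A + (-3*A + 0) = A - 3*A = -2*A)
(W(-3, 0)*(-45))*n(Z(-5), 6) = (-2*(-3)*(-45))*6 = (6*(-45))*6 = -270*6 = -1620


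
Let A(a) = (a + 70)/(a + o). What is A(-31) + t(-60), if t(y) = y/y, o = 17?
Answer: -25/14 ≈ -1.7857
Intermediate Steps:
t(y) = 1
A(a) = (70 + a)/(17 + a) (A(a) = (a + 70)/(a + 17) = (70 + a)/(17 + a))
A(-31) + t(-60) = (70 - 31)/(17 - 31) + 1 = 39/(-14) + 1 = -1/14*39 + 1 = -39/14 + 1 = -25/14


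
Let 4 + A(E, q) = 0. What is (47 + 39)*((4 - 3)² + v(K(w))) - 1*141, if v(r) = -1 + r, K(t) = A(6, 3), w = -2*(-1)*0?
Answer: -485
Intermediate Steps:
w = 0 (w = 2*0 = 0)
A(E, q) = -4 (A(E, q) = -4 + 0 = -4)
K(t) = -4
(47 + 39)*((4 - 3)² + v(K(w))) - 1*141 = (47 + 39)*((4 - 3)² + (-1 - 4)) - 1*141 = 86*(1² - 5) - 141 = 86*(1 - 5) - 141 = 86*(-4) - 141 = -344 - 141 = -485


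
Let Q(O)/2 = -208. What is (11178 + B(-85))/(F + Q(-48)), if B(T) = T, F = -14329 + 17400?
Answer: 11093/2655 ≈ 4.1782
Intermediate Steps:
F = 3071
Q(O) = -416 (Q(O) = 2*(-208) = -416)
(11178 + B(-85))/(F + Q(-48)) = (11178 - 85)/(3071 - 416) = 11093/2655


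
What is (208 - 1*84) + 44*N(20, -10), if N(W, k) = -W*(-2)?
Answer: 1884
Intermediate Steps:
N(W, k) = 2*W
(208 - 1*84) + 44*N(20, -10) = (208 - 1*84) + 44*(2*20) = (208 - 84) + 44*40 = 124 + 1760 = 1884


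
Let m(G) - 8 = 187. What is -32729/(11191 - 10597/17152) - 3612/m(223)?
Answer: -53516315852/2495186655 ≈ -21.448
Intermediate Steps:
m(G) = 195 (m(G) = 8 + 187 = 195)
-32729/(11191 - 10597/17152) - 3612/m(223) = -32729/(11191 - 10597/17152) - 3612/195 = -32729/(11191 - 10597/17152) - 3612*1/195 = -32729/(11191 - 1*10597/17152) - 1204/65 = -32729/(11191 - 10597/17152) - 1204/65 = -32729/191937435/17152 - 1204/65 = -32729*17152/191937435 - 1204/65 = -561367808/191937435 - 1204/65 = -53516315852/2495186655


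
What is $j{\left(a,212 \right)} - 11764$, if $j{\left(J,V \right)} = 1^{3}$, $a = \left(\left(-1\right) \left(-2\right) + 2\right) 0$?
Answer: $-11763$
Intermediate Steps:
$a = 0$ ($a = \left(2 + 2\right) 0 = 4 \cdot 0 = 0$)
$j{\left(J,V \right)} = 1$
$j{\left(a,212 \right)} - 11764 = 1 - 11764 = -11763$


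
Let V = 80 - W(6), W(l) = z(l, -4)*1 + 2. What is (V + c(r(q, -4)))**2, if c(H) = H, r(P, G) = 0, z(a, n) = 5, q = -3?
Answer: 5329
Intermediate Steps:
W(l) = 7 (W(l) = 5*1 + 2 = 5 + 2 = 7)
V = 73 (V = 80 - 1*7 = 80 - 7 = 73)
(V + c(r(q, -4)))**2 = (73 + 0)**2 = 73**2 = 5329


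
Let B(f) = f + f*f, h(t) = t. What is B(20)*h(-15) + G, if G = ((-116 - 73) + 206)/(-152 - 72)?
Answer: -1411217/224 ≈ -6300.1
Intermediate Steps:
B(f) = f + f²
G = -17/224 (G = (-189 + 206)/(-224) = 17*(-1/224) = -17/224 ≈ -0.075893)
B(20)*h(-15) + G = (20*(1 + 20))*(-15) - 17/224 = (20*21)*(-15) - 17/224 = 420*(-15) - 17/224 = -6300 - 17/224 = -1411217/224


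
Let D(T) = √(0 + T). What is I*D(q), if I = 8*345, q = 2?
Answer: 2760*√2 ≈ 3903.2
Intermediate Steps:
I = 2760
D(T) = √T
I*D(q) = 2760*√2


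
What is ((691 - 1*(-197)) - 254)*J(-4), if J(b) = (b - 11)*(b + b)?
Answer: 76080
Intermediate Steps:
J(b) = 2*b*(-11 + b) (J(b) = (-11 + b)*(2*b) = 2*b*(-11 + b))
((691 - 1*(-197)) - 254)*J(-4) = ((691 - 1*(-197)) - 254)*(2*(-4)*(-11 - 4)) = ((691 + 197) - 254)*(2*(-4)*(-15)) = (888 - 254)*120 = 634*120 = 76080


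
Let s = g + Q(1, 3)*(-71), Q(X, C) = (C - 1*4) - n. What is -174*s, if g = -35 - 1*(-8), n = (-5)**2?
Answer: -316506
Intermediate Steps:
n = 25
Q(X, C) = -29 + C (Q(X, C) = (C - 1*4) - 1*25 = (C - 4) - 25 = (-4 + C) - 25 = -29 + C)
g = -27 (g = -35 + 8 = -27)
s = 1819 (s = -27 + (-29 + 3)*(-71) = -27 - 26*(-71) = -27 + 1846 = 1819)
-174*s = -174*1819 = -316506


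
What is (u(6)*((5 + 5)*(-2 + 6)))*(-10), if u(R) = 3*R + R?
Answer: -9600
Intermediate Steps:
u(R) = 4*R
(u(6)*((5 + 5)*(-2 + 6)))*(-10) = ((4*6)*((5 + 5)*(-2 + 6)))*(-10) = (24*(10*4))*(-10) = (24*40)*(-10) = 960*(-10) = -9600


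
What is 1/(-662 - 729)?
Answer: -1/1391 ≈ -0.00071891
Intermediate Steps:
1/(-662 - 729) = 1/(-1391) = -1/1391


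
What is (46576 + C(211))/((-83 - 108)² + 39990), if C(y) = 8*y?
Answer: 48264/76471 ≈ 0.63114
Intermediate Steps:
(46576 + C(211))/((-83 - 108)² + 39990) = (46576 + 8*211)/((-83 - 108)² + 39990) = (46576 + 1688)/((-191)² + 39990) = 48264/(36481 + 39990) = 48264/76471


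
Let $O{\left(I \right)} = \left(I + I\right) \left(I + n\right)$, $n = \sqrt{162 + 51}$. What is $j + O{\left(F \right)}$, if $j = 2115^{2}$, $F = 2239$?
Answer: $14499467 + 4478 \sqrt{213} \approx 1.4565 \cdot 10^{7}$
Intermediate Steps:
$n = \sqrt{213} \approx 14.595$
$j = 4473225$
$O{\left(I \right)} = 2 I \left(I + \sqrt{213}\right)$ ($O{\left(I \right)} = \left(I + I\right) \left(I + \sqrt{213}\right) = 2 I \left(I + \sqrt{213}\right)$)
$j + O{\left(F \right)} = 4473225 + 2 \cdot 2239 \left(2239 + \sqrt{213}\right) = 4473225 + \left(10026242 + 4478 \sqrt{213}\right) = 14499467 + 4478 \sqrt{213}$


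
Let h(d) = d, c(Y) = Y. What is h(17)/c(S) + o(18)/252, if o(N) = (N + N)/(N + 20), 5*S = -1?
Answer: -22609/266 ≈ -84.996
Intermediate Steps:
S = -⅕ (S = (⅕)*(-1) = -⅕ ≈ -0.20000)
o(N) = 2*N/(20 + N) (o(N) = (2*N)/(20 + N) = 2*N/(20 + N))
h(17)/c(S) + o(18)/252 = 17/(-⅕) + (2*18/(20 + 18))/252 = 17*(-5) + (2*18/38)*(1/252) = -85 + (2*18*(1/38))*(1/252) = -85 + (18/19)*(1/252) = -85 + 1/266 = -22609/266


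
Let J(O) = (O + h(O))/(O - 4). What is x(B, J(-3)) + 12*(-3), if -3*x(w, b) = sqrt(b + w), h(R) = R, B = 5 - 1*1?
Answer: -36 - sqrt(238)/21 ≈ -36.735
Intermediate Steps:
B = 4 (B = 5 - 1 = 4)
J(O) = 2*O/(-4 + O) (J(O) = (O + O)/(O - 4) = (2*O)/(-4 + O) = 2*O/(-4 + O))
x(w, b) = -sqrt(b + w)/3
x(B, J(-3)) + 12*(-3) = -sqrt(2*(-3)/(-4 - 3) + 4)/3 + 12*(-3) = -sqrt(2*(-3)/(-7) + 4)/3 - 36 = -sqrt(2*(-3)*(-1/7) + 4)/3 - 36 = -sqrt(6/7 + 4)/3 - 36 = -sqrt(238)/21 - 36 = -36 - sqrt(238)/21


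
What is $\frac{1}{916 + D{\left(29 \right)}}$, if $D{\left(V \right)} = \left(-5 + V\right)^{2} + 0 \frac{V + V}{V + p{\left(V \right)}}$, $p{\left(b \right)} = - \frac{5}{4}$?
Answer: $\frac{1}{1492} \approx 0.00067024$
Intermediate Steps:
$p{\left(b \right)} = - \frac{5}{4}$ ($p{\left(b \right)} = \left(-5\right) \frac{1}{4} = - \frac{5}{4}$)
$D{\left(V \right)} = \left(-5 + V\right)^{2}$ ($D{\left(V \right)} = \left(-5 + V\right)^{2} + 0 \frac{V + V}{V - \frac{5}{4}} = \left(-5 + V\right)^{2} + 0 \frac{2 V}{- \frac{5}{4} + V} = \left(-5 + V\right)^{2} + 0 = \left(-5 + V\right)^{2}$)
$\frac{1}{916 + D{\left(29 \right)}} = \frac{1}{916 + \left(-5 + 29\right)^{2}} = \frac{1}{916 + 24^{2}} = \frac{1}{916 + 576} = \frac{1}{1492}$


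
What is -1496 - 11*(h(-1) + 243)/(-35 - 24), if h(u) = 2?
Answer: -85569/59 ≈ -1450.3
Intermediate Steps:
-1496 - 11*(h(-1) + 243)/(-35 - 24) = -1496 - 11*(2 + 243)/(-35 - 24) = -1496 - 2695/(-59) = -1496 - 2695*(-1)/59 = -1496 - 11*(-245/59) = -1496 + 2695/59 = -85569/59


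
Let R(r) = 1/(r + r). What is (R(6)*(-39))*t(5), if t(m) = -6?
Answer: 39/2 ≈ 19.500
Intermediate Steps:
R(r) = 1/(2*r)
(R(6)*(-39))*t(5) = (((½)/6)*(-39))*(-6) = (((½)*(⅙))*(-39))*(-6) = ((1/12)*(-39))*(-6) = -13/4*(-6) = 39/2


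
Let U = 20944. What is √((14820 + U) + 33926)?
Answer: √69690 ≈ 263.99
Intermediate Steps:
√((14820 + U) + 33926) = √((14820 + 20944) + 33926) = √(35764 + 33926) = √69690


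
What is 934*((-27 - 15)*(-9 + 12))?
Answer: -117684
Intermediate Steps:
934*((-27 - 15)*(-9 + 12)) = 934*(-42*3) = 934*(-126) = -117684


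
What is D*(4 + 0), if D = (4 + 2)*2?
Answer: 48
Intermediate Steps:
D = 12 (D = 6*2 = 12)
D*(4 + 0) = 12*(4 + 0) = 12*4 = 48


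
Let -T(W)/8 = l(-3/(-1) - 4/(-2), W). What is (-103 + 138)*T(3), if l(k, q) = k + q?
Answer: -2240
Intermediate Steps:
T(W) = -40 - 8*W (T(W) = -8*((-3/(-1) - 4/(-2)) + W) = -8*((-3*(-1) - 4*(-1/2)) + W) = -8*((3 + 2) + W) = -8*(5 + W) = -40 - 8*W)
(-103 + 138)*T(3) = (-103 + 138)*(-40 - 8*3) = 35*(-40 - 24) = 35*(-64) = -2240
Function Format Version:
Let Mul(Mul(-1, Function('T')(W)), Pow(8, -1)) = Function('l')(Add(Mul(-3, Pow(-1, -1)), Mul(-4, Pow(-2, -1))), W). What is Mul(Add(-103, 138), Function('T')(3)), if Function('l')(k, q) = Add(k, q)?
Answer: -2240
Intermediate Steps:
Function('T')(W) = Add(-40, Mul(-8, W)) (Function('T')(W) = Mul(-8, Add(Add(Mul(-3, Pow(-1, -1)), Mul(-4, Pow(-2, -1))), W)) = Mul(-8, Add(Add(Mul(-3, -1), Mul(-4, Rational(-1, 2))), W)) = Mul(-8, Add(Add(3, 2), W)) = Mul(-8, Add(5, W)) = Add(-40, Mul(-8, W)))
Mul(Add(-103, 138), Function('T')(3)) = Mul(Add(-103, 138), Add(-40, Mul(-8, 3))) = Mul(35, Add(-40, -24)) = Mul(35, -64) = -2240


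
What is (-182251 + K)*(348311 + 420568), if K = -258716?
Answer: -339050265993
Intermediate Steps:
(-182251 + K)*(348311 + 420568) = (-182251 - 258716)*(348311 + 420568) = -440967*768879 = -339050265993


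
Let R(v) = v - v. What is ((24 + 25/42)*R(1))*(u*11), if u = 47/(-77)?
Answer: 0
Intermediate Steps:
R(v) = 0
u = -47/77 (u = 47*(-1/77) = -47/77 ≈ -0.61039)
((24 + 25/42)*R(1))*(u*11) = ((24 + 25/42)*0)*(-47/77*11) = ((24 + 25*(1/42))*0)*(-47/7) = ((24 + 25/42)*0)*(-47/7) = ((1033/42)*0)*(-47/7) = 0*(-47/7) = 0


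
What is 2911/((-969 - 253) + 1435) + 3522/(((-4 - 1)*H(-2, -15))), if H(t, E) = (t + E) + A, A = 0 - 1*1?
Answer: 264/5 ≈ 52.800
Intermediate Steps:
A = -1 (A = 0 - 1 = -1)
H(t, E) = -1 + E + t (H(t, E) = (t + E) - 1 = (E + t) - 1 = -1 + E + t)
2911/((-969 - 253) + 1435) + 3522/(((-4 - 1)*H(-2, -15))) = 2911/((-969 - 253) + 1435) + 3522/(((-4 - 1)*(-1 - 15 - 2))) = 2911/(-1222 + 1435) + 3522/((-5*(-18))) = 2911/213 + 3522/90 = 2911*(1/213) + 3522*(1/90) = 41/3 + 587/15 = 264/5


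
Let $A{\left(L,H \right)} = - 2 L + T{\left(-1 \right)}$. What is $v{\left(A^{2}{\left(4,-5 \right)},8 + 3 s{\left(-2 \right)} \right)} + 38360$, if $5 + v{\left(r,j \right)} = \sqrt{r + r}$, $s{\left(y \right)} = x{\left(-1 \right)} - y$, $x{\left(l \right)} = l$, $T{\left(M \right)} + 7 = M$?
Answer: $38355 + 16 \sqrt{2} \approx 38378.0$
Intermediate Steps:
$T{\left(M \right)} = -7 + M$
$A{\left(L,H \right)} = -8 - 2 L$ ($A{\left(L,H \right)} = - 2 L - 8 = -8 - 2 L$)
$s{\left(y \right)} = -1 - y$
$v{\left(r,j \right)} = -5 + \sqrt{2} \sqrt{r}$ ($v{\left(r,j \right)} = -5 + \sqrt{r + r} = -5 + \sqrt{2 r} = -5 + \sqrt{2} \sqrt{r}$)
$v{\left(A^{2}{\left(4,-5 \right)},8 + 3 s{\left(-2 \right)} \right)} + 38360 = \left(-5 + \sqrt{2} \sqrt{\left(-8 - 8\right)^{2}}\right) + 38360 = \left(-5 + \sqrt{2} \sqrt{\left(-16\right)^{2}}\right) + 38360 = \left(-5 + \sqrt{2} \sqrt{256}\right) + 38360 = \left(-5 + \sqrt{2} \cdot 16\right) + 38360 = \left(-5 + 16 \sqrt{2}\right) + 38360 = 38355 + 16 \sqrt{2}$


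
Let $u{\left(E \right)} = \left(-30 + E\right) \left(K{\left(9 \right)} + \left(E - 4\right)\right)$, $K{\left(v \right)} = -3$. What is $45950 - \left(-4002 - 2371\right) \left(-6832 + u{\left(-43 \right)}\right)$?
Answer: $-20232936$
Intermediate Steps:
$u{\left(E \right)} = \left(-30 + E\right) \left(-7 + E\right)$ ($u{\left(E \right)} = \left(-30 + E\right) \left(-3 + \left(E - 4\right)\right) = \left(-30 + E\right) \left(-3 + \left(-4 + E\right)\right) = \left(-30 + E\right) \left(-7 + E\right)$)
$45950 - \left(-4002 - 2371\right) \left(-6832 + u{\left(-43 \right)}\right) = 45950 - \left(-4002 - 2371\right) \left(-6832 + \left(210 + \left(-43\right)^{2} - -1591\right)\right) = 45950 - \left(-4002 - 2371\right) \left(-6832 + \left(210 + 1849 + 1591\right)\right) = 45950 - - 6373 \left(-6832 + 3650\right) = 45950 - \left(-6373\right) \left(-3182\right) = 45950 - 20278886 = -20232936$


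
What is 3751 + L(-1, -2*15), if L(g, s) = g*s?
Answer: 3781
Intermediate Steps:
3751 + L(-1, -2*15) = 3751 - (-2)*15 = 3751 - 1*(-30) = 3751 + 30 = 3781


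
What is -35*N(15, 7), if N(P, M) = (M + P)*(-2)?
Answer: 1540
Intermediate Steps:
N(P, M) = -2*M - 2*P
-35*N(15, 7) = -35*(-2*7 - 2*15) = -35*(-14 - 30) = -35*(-44) = 1540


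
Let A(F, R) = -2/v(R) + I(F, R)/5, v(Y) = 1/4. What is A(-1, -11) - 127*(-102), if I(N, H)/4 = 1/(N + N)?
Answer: 64728/5 ≈ 12946.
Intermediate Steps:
I(N, H) = 2/N (I(N, H) = 4/(N + N) = 4/((2*N)) = 4*(1/(2*N)) = 2/N)
v(Y) = ¼
A(F, R) = -8 + 2/(5*F) (A(F, R) = -2/¼ + (2/F)/5 = -2*4 + (2/F)*(⅕) = -8 + 2/(5*F))
A(-1, -11) - 127*(-102) = (-8 + (⅖)/(-1)) - 127*(-102) = (-8 + (⅖)*(-1)) + 12954 = (-8 - ⅖) + 12954 = -42/5 + 12954 = 64728/5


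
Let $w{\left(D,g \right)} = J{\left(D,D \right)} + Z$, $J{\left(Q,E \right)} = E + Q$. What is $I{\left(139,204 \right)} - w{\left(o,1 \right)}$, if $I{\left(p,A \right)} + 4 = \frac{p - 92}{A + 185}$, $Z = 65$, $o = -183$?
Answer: $\frac{115580}{389} \approx 297.12$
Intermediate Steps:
$w{\left(D,g \right)} = 65 + 2 D$ ($w{\left(D,g \right)} = \left(D + D\right) + 65 = 2 D + 65 = 65 + 2 D$)
$I{\left(p,A \right)} = -4 + \frac{-92 + p}{185 + A}$ ($I{\left(p,A \right)} = -4 + \frac{p - 92}{A + 185} = -4 + \frac{-92 + p}{185 + A}$)
$I{\left(139,204 \right)} - w{\left(o,1 \right)} = \frac{-832 + 139 - 816}{185 + 204} - \left(65 + 2 \left(-183\right)\right) = \frac{-832 + 139 - 816}{389} - \left(65 - 366\right) = \frac{1}{389} \left(-1509\right) - -301 = - \frac{1509}{389} + 301 = \frac{115580}{389}$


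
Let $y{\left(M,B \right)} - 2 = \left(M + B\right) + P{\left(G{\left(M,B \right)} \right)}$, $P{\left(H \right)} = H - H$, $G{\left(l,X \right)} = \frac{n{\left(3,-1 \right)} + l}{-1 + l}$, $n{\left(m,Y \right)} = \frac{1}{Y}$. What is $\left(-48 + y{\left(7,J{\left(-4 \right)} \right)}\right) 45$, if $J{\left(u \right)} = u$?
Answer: $-1935$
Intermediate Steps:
$G{\left(l,X \right)} = 1$ ($G{\left(l,X \right)} = \frac{\frac{1}{-1} + l}{-1 + l} = \frac{-1 + l}{-1 + l} = 1$)
$P{\left(H \right)} = 0$
$y{\left(M,B \right)} = 2 + B + M$ ($y{\left(M,B \right)} = 2 + \left(\left(M + B\right) + 0\right) = 2 + \left(\left(B + M\right) + 0\right) = 2 + \left(B + M\right) = 2 + B + M$)
$\left(-48 + y{\left(7,J{\left(-4 \right)} \right)}\right) 45 = \left(-48 + \left(2 - 4 + 7\right)\right) 45 = \left(-48 + 5\right) 45 = \left(-43\right) 45 = -1935$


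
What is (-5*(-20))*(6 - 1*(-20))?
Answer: 2600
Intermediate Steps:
(-5*(-20))*(6 - 1*(-20)) = 100*(6 + 20) = 100*26 = 2600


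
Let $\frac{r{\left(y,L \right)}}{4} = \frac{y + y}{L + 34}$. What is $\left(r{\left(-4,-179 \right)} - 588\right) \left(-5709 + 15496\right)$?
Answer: $- \frac{834126436}{145} \approx -5.7526 \cdot 10^{6}$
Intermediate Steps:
$r{\left(y,L \right)} = \frac{8 y}{34 + L}$ ($r{\left(y,L \right)} = 4 \frac{y + y}{L + 34} = 4 \frac{2 y}{34 + L} = \frac{8 y}{34 + L}$)
$\left(r{\left(-4,-179 \right)} - 588\right) \left(-5709 + 15496\right) = \left(8 \left(-4\right) \frac{1}{34 - 179} - 588\right) \left(-5709 + 15496\right) = \left(8 \left(-4\right) \frac{1}{-145} - 588\right) 9787 = \left(8 \left(-4\right) \left(- \frac{1}{145}\right) - 588\right) 9787 = \left(\frac{32}{145} - 588\right) 9787 = \left(- \frac{85228}{145}\right) 9787 = - \frac{834126436}{145}$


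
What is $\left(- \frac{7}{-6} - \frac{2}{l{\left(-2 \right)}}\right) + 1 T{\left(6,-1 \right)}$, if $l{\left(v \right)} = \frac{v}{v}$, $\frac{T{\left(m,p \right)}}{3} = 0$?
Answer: $- \frac{5}{6} \approx -0.83333$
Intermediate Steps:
$T{\left(m,p \right)} = 0$ ($T{\left(m,p \right)} = 3 \cdot 0 = 0$)
$l{\left(v \right)} = 1$
$\left(- \frac{7}{-6} - \frac{2}{l{\left(-2 \right)}}\right) + 1 T{\left(6,-1 \right)} = \left(- \frac{7}{-6} - \frac{2}{1}\right) + 1 \cdot 0 = \left(\left(-7\right) \left(- \frac{1}{6}\right) - 2\right) + 0 = \left(\frac{7}{6} - 2\right) + 0 = - \frac{5}{6} + 0 = - \frac{5}{6}$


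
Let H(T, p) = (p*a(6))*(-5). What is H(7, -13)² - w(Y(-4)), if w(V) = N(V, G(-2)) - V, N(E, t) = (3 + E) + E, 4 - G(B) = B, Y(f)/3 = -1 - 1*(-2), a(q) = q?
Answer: 152094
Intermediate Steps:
H(T, p) = -30*p (H(T, p) = (p*6)*(-5) = (6*p)*(-5) = -30*p)
Y(f) = 3 (Y(f) = 3*(-1 - 1*(-2)) = 3*(-1 + 2) = 3*1 = 3)
G(B) = 4 - B
N(E, t) = 3 + 2*E
w(V) = 3 + V (w(V) = (3 + 2*V) - V = 3 + V)
H(7, -13)² - w(Y(-4)) = (-30*(-13))² - (3 + 3) = 390² - 1*6 = 152100 - 6 = 152094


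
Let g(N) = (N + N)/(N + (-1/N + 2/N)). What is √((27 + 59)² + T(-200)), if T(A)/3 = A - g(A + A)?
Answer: 2*√43456543441699/160001 ≈ 82.401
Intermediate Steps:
g(N) = 2*N/(N + 1/N) (g(N) = (2*N)/(N + 1/N) = 2*N/(N + 1/N))
T(A) = 3*A - 24*A²/(1 + 4*A²) (T(A) = 3*(A - 2*(A + A)²/(1 + (A + A)²)) = 3*(A - 2*(2*A)²/(1 + (2*A)²)) = 3*(A - 2*4*A²/(1 + 4*A²)) = 3*(A - 8*A²/(1 + 4*A²)) = 3*A - 24*A²/(1 + 4*A²))
√((27 + 59)² + T(-200)) = √((27 + 59)² + 3*(-200)*(1 - 8*(-200) + 4*(-200)²)/(1 + 4*(-200)²)) = √(86² + 3*(-200)*(1 + 1600 + 4*40000)/(1 + 4*40000)) = √(7396 + 3*(-200)*(1 + 1600 + 160000)/(1 + 160000)) = √(7396 + 3*(-200)*161601/160001) = √(7396 + 3*(-200)*(1/160001)*161601) = √(7396 - 96960600/160001) = √(1086406796/160001) = 2*√43456543441699/160001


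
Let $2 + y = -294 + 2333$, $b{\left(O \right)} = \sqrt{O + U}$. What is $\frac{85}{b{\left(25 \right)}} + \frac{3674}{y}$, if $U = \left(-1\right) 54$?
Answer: $\frac{3674}{2037} - \frac{85 i \sqrt{29}}{29} \approx 1.8036 - 15.784 i$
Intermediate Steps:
$U = -54$
$b{\left(O \right)} = \sqrt{-54 + O}$ ($b{\left(O \right)} = \sqrt{O - 54} = \sqrt{-54 + O}$)
$y = 2037$ ($y = -2 + \left(-294 + 2333\right) = -2 + 2039 = 2037$)
$\frac{85}{b{\left(25 \right)}} + \frac{3674}{y} = \frac{85}{\sqrt{-54 + 25}} + \frac{3674}{2037} = \frac{85}{\sqrt{-29}} + 3674 \cdot \frac{1}{2037} = \frac{85}{i \sqrt{29}} + \frac{3674}{2037} = 85 \left(- \frac{i \sqrt{29}}{29}\right) + \frac{3674}{2037} = - \frac{85 i \sqrt{29}}{29} + \frac{3674}{2037} = \frac{3674}{2037} - \frac{85 i \sqrt{29}}{29}$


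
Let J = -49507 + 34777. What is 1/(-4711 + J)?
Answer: -1/19441 ≈ -5.1438e-5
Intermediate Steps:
J = -14730
1/(-4711 + J) = 1/(-4711 - 14730) = 1/(-19441) = -1/19441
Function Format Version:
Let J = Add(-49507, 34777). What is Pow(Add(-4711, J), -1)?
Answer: Rational(-1, 19441) ≈ -5.1438e-5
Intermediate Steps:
J = -14730
Pow(Add(-4711, J), -1) = Pow(Add(-4711, -14730), -1) = Pow(-19441, -1) = Rational(-1, 19441)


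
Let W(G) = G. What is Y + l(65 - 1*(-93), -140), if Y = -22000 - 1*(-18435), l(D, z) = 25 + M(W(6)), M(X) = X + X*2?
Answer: -3522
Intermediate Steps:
M(X) = 3*X (M(X) = X + 2*X = 3*X)
l(D, z) = 43 (l(D, z) = 25 + 3*6 = 25 + 18 = 43)
Y = -3565 (Y = -22000 + 18435 = -3565)
Y + l(65 - 1*(-93), -140) = -3565 + 43 = -3522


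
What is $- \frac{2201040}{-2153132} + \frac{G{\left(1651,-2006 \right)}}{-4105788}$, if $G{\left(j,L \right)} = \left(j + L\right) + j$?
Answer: $\frac{188212774176}{184172990167} \approx 1.0219$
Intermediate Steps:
$G{\left(j,L \right)} = L + 2 j$ ($G{\left(j,L \right)} = \left(L + j\right) + j = L + 2 j$)
$- \frac{2201040}{-2153132} + \frac{G{\left(1651,-2006 \right)}}{-4105788} = - \frac{2201040}{-2153132} + \frac{-2006 + 2 \cdot 1651}{-4105788} = \left(-2201040\right) \left(- \frac{1}{2153132}\right) + \left(-2006 + 3302\right) \left(- \frac{1}{4105788}\right) = \frac{550260}{538283} + 1296 \left(- \frac{1}{4105788}\right) = \frac{550260}{538283} - \frac{108}{342149} = \frac{188212774176}{184172990167}$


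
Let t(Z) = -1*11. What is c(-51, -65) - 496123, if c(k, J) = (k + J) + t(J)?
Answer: -496250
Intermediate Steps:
t(Z) = -11
c(k, J) = -11 + J + k (c(k, J) = (k + J) - 11 = (J + k) - 11 = -11 + J + k)
c(-51, -65) - 496123 = (-11 - 65 - 51) - 496123 = -127 - 496123 = -496250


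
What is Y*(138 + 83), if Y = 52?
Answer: 11492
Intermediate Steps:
Y*(138 + 83) = 52*(138 + 83) = 52*221 = 11492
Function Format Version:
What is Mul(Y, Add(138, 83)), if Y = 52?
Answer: 11492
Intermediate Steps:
Mul(Y, Add(138, 83)) = Mul(52, Add(138, 83)) = Mul(52, 221) = 11492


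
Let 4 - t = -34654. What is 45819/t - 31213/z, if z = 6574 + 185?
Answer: -772089533/234253422 ≈ -3.2960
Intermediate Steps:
t = 34658 (t = 4 - 1*(-34654) = 4 + 34654 = 34658)
z = 6759
45819/t - 31213/z = 45819/34658 - 31213/6759 = -772089533/234253422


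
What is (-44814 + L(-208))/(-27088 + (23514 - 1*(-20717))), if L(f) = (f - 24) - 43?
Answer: -45089/17143 ≈ -2.6302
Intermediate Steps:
L(f) = -67 + f (L(f) = (-24 + f) - 43 = -67 + f)
(-44814 + L(-208))/(-27088 + (23514 - 1*(-20717))) = (-44814 + (-67 - 208))/(-27088 + (23514 - 1*(-20717))) = (-44814 - 275)/(-27088 + (23514 + 20717)) = -45089/(-27088 + 44231) = -45089/17143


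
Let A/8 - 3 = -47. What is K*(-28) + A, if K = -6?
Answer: -184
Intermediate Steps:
A = -352 (A = 24 + 8*(-47) = 24 - 376 = -352)
K*(-28) + A = -6*(-28) - 352 = 168 - 352 = -184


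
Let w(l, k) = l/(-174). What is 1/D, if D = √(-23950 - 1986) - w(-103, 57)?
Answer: -17922/785248945 - 121104*I*√1621/785248945 ≈ -2.2823e-5 - 0.0062093*I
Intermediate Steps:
w(l, k) = -l/174 (w(l, k) = l*(-1/174) = -l/174)
D = -103/174 + 4*I*√1621 (D = √(-23950 - 1986) - (-1)*(-103)/174 = √(-25936) - 1*103/174 = 4*I*√1621 - 103/174 = -103/174 + 4*I*√1621 ≈ -0.59195 + 161.05*I)
1/D = 1/(-103/174 + 4*I*√1621)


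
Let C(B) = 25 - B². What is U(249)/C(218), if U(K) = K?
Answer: -83/15833 ≈ -0.0052422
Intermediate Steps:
U(249)/C(218) = 249/(25 - 1*218²) = 249/(25 - 1*47524) = 249/(25 - 47524) = 249/(-47499) = 249*(-1/47499) = -83/15833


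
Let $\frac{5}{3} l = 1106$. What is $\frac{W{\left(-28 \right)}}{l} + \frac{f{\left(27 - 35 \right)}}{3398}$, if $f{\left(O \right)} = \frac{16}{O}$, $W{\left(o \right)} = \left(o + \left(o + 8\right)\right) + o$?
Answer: $- \frac{324469}{2818641} \approx -0.11512$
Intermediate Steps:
$W{\left(o \right)} = 8 + 3 o$ ($W{\left(o \right)} = \left(o + \left(8 + o\right)\right) + o = \left(8 + 2 o\right) + o = 8 + 3 o$)
$l = \frac{3318}{5}$ ($l = \frac{3}{5} \cdot 1106 = \frac{3318}{5} \approx 663.6$)
$\frac{W{\left(-28 \right)}}{l} + \frac{f{\left(27 - 35 \right)}}{3398} = \frac{8 + 3 \left(-28\right)}{\frac{3318}{5}} + \frac{16 \frac{1}{27 - 35}}{3398} = \left(8 - 84\right) \frac{5}{3318} + \frac{16}{-8} \cdot \frac{1}{3398} = \left(-76\right) \frac{5}{3318} + 16 \left(- \frac{1}{8}\right) \frac{1}{3398} = - \frac{190}{1659} - \frac{1}{1699} = - \frac{324469}{2818641}$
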